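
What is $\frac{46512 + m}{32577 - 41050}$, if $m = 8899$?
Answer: $- \frac{55411}{8473} \approx -6.5397$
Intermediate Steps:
$\frac{46512 + m}{32577 - 41050} = \frac{46512 + 8899}{32577 - 41050} = \frac{55411}{-8473} = 55411 \left(- \frac{1}{8473}\right) = - \frac{55411}{8473}$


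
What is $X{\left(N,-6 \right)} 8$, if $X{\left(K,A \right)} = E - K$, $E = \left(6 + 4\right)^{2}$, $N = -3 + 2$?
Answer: $808$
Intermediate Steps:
$N = -1$
$E = 100$ ($E = 10^{2} = 100$)
$X{\left(K,A \right)} = 100 - K$
$X{\left(N,-6 \right)} 8 = \left(100 - -1\right) 8 = \left(100 + 1\right) 8 = 101 \cdot 8 = 808$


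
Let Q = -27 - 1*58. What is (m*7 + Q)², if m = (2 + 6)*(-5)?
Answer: 133225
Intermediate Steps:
m = -40 (m = 8*(-5) = -40)
Q = -85 (Q = -27 - 58 = -85)
(m*7 + Q)² = (-40*7 - 85)² = (-280 - 85)² = (-365)² = 133225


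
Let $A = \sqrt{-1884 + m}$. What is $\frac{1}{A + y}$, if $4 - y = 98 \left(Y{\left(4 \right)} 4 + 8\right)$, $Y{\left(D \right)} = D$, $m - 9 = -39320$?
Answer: $- \frac{2348}{5554299} - \frac{i \sqrt{41195}}{5554299} \approx -0.00042274 - 3.6542 \cdot 10^{-5} i$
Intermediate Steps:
$m = -39311$ ($m = 9 - 39320 = -39311$)
$A = i \sqrt{41195}$ ($A = \sqrt{-1884 - 39311} = \sqrt{-41195} = i \sqrt{41195} \approx 202.97 i$)
$y = -2348$ ($y = 4 - 98 \left(4 \cdot 4 + 8\right) = 4 - 98 \left(16 + 8\right) = 4 - 98 \cdot 24 = 4 - 2352 = -2348$)
$\frac{1}{A + y} = \frac{1}{i \sqrt{41195} - 2348} = \frac{1}{-2348 + i \sqrt{41195}}$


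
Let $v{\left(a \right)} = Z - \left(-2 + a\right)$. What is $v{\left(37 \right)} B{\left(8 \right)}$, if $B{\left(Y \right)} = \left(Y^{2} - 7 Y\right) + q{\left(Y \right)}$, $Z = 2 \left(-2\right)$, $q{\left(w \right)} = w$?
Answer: $-624$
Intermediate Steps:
$Z = -4$
$v{\left(a \right)} = -2 - a$ ($v{\left(a \right)} = -4 - \left(-2 + a\right) = -2 - a$)
$B{\left(Y \right)} = Y^{2} - 6 Y$ ($B{\left(Y \right)} = \left(Y^{2} - 7 Y\right) + Y = Y^{2} - 6 Y$)
$v{\left(37 \right)} B{\left(8 \right)} = \left(-2 - 37\right) 8 \left(-6 + 8\right) = \left(-2 - 37\right) 8 \cdot 2 = \left(-39\right) 16 = -624$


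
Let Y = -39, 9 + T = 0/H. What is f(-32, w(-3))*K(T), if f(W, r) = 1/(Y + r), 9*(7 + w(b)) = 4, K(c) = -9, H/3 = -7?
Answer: 81/410 ≈ 0.19756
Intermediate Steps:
H = -21 (H = 3*(-7) = -21)
T = -9 (T = -9 + 0/(-21) = -9 + 0*(-1/21) = -9 + 0 = -9)
w(b) = -59/9 (w(b) = -7 + (1/9)*4 = -7 + 4/9 = -59/9)
f(W, r) = 1/(-39 + r)
f(-32, w(-3))*K(T) = -9/(-39 - 59/9) = -9/(-410/9) = -9/410*(-9) = 81/410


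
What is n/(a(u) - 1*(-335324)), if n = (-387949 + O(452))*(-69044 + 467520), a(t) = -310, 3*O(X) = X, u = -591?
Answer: -231792493010/502521 ≈ -4.6126e+5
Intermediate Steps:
O(X) = X/3
n = -463584986020/3 (n = (-387949 + (⅓)*452)*(-69044 + 467520) = (-387949 + 452/3)*398476 = -1163395/3*398476 = -463584986020/3 ≈ -1.5453e+11)
n/(a(u) - 1*(-335324)) = -463584986020/(3*(-310 - 1*(-335324))) = -463584986020/(3*(-310 + 335324)) = -463584986020/3/335014 = -463584986020/3*1/335014 = -231792493010/502521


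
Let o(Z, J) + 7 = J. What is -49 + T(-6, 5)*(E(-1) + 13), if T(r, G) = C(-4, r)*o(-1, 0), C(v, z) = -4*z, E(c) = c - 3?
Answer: -1561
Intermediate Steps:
o(Z, J) = -7 + J
E(c) = -3 + c
T(r, G) = 28*r (T(r, G) = (-4*r)*(-7 + 0) = -4*r*(-7) = 28*r)
-49 + T(-6, 5)*(E(-1) + 13) = -49 + (28*(-6))*((-3 - 1) + 13) = -49 - 168*(-4 + 13) = -49 - 168*9 = -49 - 1512 = -1561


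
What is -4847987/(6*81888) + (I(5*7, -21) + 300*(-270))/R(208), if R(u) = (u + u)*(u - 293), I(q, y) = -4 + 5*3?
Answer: -4113520529/542917440 ≈ -7.5767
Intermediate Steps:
I(q, y) = 11 (I(q, y) = -4 + 15 = 11)
R(u) = 2*u*(-293 + u) (R(u) = (2*u)*(-293 + u) = 2*u*(-293 + u))
-4847987/(6*81888) + (I(5*7, -21) + 300*(-270))/R(208) = -4847987/(6*81888) + (11 + 300*(-270))/((2*208*(-293 + 208))) = -4847987/491328 + (11 - 81000)/((2*208*(-85))) = -4847987*1/491328 - 80989/(-35360) = -4847987/491328 - 80989*(-1/35360) = -4847987/491328 + 80989/35360 = -4113520529/542917440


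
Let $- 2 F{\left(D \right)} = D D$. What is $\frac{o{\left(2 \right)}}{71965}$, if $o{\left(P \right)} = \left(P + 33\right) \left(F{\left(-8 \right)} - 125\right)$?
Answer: $- \frac{1099}{14393} \approx -0.076357$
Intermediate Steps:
$F{\left(D \right)} = - \frac{D^{2}}{2}$ ($F{\left(D \right)} = - \frac{D D}{2} = - \frac{D^{2}}{2}$)
$o{\left(P \right)} = -5181 - 157 P$ ($o{\left(P \right)} = \left(P + 33\right) \left(- \frac{\left(-8\right)^{2}}{2} - 125\right) = \left(33 + P\right) \left(\left(- \frac{1}{2}\right) 64 - 125\right) = \left(33 + P\right) \left(-32 - 125\right) = \left(33 + P\right) \left(-157\right) = -5181 - 157 P$)
$\frac{o{\left(2 \right)}}{71965} = \frac{-5181 - 314}{71965} = \left(-5181 - 314\right) \frac{1}{71965} = \left(-5495\right) \frac{1}{71965} = - \frac{1099}{14393}$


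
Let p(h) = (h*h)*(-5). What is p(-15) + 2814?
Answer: 1689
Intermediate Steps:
p(h) = -5*h² (p(h) = h²*(-5) = -5*h²)
p(-15) + 2814 = -5*(-15)² + 2814 = -5*225 + 2814 = -1125 + 2814 = 1689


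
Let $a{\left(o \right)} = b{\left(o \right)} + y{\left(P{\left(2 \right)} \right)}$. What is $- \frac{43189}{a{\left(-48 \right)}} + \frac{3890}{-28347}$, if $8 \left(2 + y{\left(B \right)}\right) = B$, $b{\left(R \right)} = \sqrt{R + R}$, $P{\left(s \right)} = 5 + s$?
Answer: $\frac{2 \left(- 62240 \sqrt{6} + 4897096827 i\right)}{28347 \left(9 i + 32 \sqrt{6}\right)} \approx 499.4 + 4350.6 i$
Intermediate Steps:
$b{\left(R \right)} = \sqrt{2} \sqrt{R}$ ($b{\left(R \right)} = \sqrt{2 R} = \sqrt{2} \sqrt{R}$)
$y{\left(B \right)} = -2 + \frac{B}{8}$
$a{\left(o \right)} = - \frac{9}{8} + \sqrt{2} \sqrt{o}$ ($a{\left(o \right)} = \sqrt{2} \sqrt{o} - \left(2 - \frac{5 + 2}{8}\right) = \sqrt{2} \sqrt{o} + \left(-2 + \frac{1}{8} \cdot 7\right) = \sqrt{2} \sqrt{o} + \left(-2 + \frac{7}{8}\right) = \sqrt{2} \sqrt{o} - \frac{9}{8} = - \frac{9}{8} + \sqrt{2} \sqrt{o}$)
$- \frac{43189}{a{\left(-48 \right)}} + \frac{3890}{-28347} = - \frac{43189}{- \frac{9}{8} + \sqrt{2} \sqrt{-48}} + \frac{3890}{-28347} = - \frac{43189}{- \frac{9}{8} + \sqrt{2} \cdot 4 i \sqrt{3}} + 3890 \left(- \frac{1}{28347}\right) = - \frac{43189}{- \frac{9}{8} + 4 i \sqrt{6}} - \frac{3890}{28347} = - \frac{3890}{28347} - \frac{43189}{- \frac{9}{8} + 4 i \sqrt{6}}$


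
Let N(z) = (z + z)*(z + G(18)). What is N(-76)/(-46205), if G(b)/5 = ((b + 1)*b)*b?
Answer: 4667008/46205 ≈ 101.01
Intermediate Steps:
G(b) = 5*b²*(1 + b) (G(b) = 5*(((b + 1)*b)*b) = 5*(((1 + b)*b)*b) = 5*((b*(1 + b))*b) = 5*(b²*(1 + b)) = 5*b²*(1 + b))
N(z) = 2*z*(30780 + z) (N(z) = (z + z)*(z + 5*18²*(1 + 18)) = (2*z)*(z + 5*324*19) = (2*z)*(z + 30780) = (2*z)*(30780 + z) = 2*z*(30780 + z))
N(-76)/(-46205) = (2*(-76)*(30780 - 76))/(-46205) = (2*(-76)*30704)*(-1/46205) = -4667008*(-1/46205) = 4667008/46205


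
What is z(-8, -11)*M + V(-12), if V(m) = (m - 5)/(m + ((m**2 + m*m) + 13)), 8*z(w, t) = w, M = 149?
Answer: -2534/17 ≈ -149.06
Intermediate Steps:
z(w, t) = w/8
V(m) = (-5 + m)/(13 + m + 2*m**2) (V(m) = (-5 + m)/(m + ((m**2 + m**2) + 13)) = (-5 + m)/(m + (2*m**2 + 13)) = (-5 + m)/(m + (13 + 2*m**2)) = (-5 + m)/(13 + m + 2*m**2))
z(-8, -11)*M + V(-12) = ((1/8)*(-8))*149 + (-5 - 12)/(13 - 12 + 2*(-12)**2) = -1*149 - 17/(13 - 12 + 2*144) = -149 - 17/(13 - 12 + 288) = -149 - 17/289 = -149 + (1/289)*(-17) = -149 - 1/17 = -2534/17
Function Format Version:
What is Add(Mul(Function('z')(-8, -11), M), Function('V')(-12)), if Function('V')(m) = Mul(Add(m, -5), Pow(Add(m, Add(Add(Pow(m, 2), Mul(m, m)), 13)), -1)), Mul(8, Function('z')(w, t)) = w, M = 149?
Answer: Rational(-2534, 17) ≈ -149.06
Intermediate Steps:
Function('z')(w, t) = Mul(Rational(1, 8), w)
Function('V')(m) = Mul(Pow(Add(13, m, Mul(2, Pow(m, 2))), -1), Add(-5, m)) (Function('V')(m) = Mul(Add(-5, m), Pow(Add(m, Add(Add(Pow(m, 2), Pow(m, 2)), 13)), -1)) = Mul(Add(-5, m), Pow(Add(m, Add(Mul(2, Pow(m, 2)), 13)), -1)) = Mul(Add(-5, m), Pow(Add(m, Add(13, Mul(2, Pow(m, 2)))), -1)) = Mul(Add(-5, m), Pow(Add(13, m, Mul(2, Pow(m, 2))), -1)) = Mul(Pow(Add(13, m, Mul(2, Pow(m, 2))), -1), Add(-5, m)))
Add(Mul(Function('z')(-8, -11), M), Function('V')(-12)) = Add(Mul(Mul(Rational(1, 8), -8), 149), Mul(Pow(Add(13, -12, Mul(2, Pow(-12, 2))), -1), Add(-5, -12))) = Add(Mul(-1, 149), Mul(Pow(Add(13, -12, Mul(2, 144)), -1), -17)) = Add(-149, Mul(Pow(Add(13, -12, 288), -1), -17)) = Add(-149, Mul(Pow(289, -1), -17)) = Add(-149, Mul(Rational(1, 289), -17)) = Add(-149, Rational(-1, 17)) = Rational(-2534, 17)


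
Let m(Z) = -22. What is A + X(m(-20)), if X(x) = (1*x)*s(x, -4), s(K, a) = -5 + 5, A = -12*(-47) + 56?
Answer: 620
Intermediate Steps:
A = 620 (A = 564 + 56 = 620)
s(K, a) = 0
X(x) = 0 (X(x) = (1*x)*0 = x*0 = 0)
A + X(m(-20)) = 620 + 0 = 620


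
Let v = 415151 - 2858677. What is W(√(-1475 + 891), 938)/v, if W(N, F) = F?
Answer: -469/1221763 ≈ -0.00038387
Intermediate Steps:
v = -2443526
W(√(-1475 + 891), 938)/v = 938/(-2443526) = 938*(-1/2443526) = -469/1221763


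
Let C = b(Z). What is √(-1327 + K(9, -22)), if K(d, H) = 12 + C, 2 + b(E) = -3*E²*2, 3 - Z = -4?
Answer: 3*I*√179 ≈ 40.137*I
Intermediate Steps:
Z = 7 (Z = 3 - 1*(-4) = 3 + 4 = 7)
b(E) = -2 - 6*E² (b(E) = -2 - 3*E²*2 = -2 - 6*E²)
C = -296 (C = -2 - 6*7² = -2 - 6*49 = -2 - 294 = -296)
K(d, H) = -284 (K(d, H) = 12 - 296 = -284)
√(-1327 + K(9, -22)) = √(-1327 - 284) = √(-1611) = 3*I*√179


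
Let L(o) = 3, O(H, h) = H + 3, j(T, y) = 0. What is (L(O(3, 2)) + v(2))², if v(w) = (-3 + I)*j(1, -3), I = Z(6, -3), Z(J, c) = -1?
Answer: 9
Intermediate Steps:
I = -1
v(w) = 0 (v(w) = (-3 - 1)*0 = -4*0 = 0)
O(H, h) = 3 + H
(L(O(3, 2)) + v(2))² = (3 + 0)² = 3² = 9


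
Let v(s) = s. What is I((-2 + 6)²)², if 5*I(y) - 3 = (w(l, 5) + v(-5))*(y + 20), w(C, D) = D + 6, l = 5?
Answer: 47961/25 ≈ 1918.4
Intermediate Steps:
w(C, D) = 6 + D
I(y) = 123/5 + 6*y/5 (I(y) = ⅗ + (((6 + 5) - 5)*(y + 20))/5 = ⅗ + ((11 - 5)*(20 + y))/5 = ⅗ + (6*(20 + y))/5 = ⅗ + (120 + 6*y)/5 = ⅗ + (24 + 6*y/5) = 123/5 + 6*y/5)
I((-2 + 6)²)² = (123/5 + 6*(-2 + 6)²/5)² = (123/5 + (6/5)*4²)² = (123/5 + (6/5)*16)² = (123/5 + 96/5)² = (219/5)² = 47961/25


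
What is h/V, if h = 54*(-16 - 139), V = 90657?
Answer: -930/10073 ≈ -0.092326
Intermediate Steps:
h = -8370 (h = 54*(-155) = -8370)
h/V = -8370/90657 = -8370*1/90657 = -930/10073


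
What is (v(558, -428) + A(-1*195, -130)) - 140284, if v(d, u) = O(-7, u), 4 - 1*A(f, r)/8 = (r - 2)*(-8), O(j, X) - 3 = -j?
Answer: -148690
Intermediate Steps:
O(j, X) = 3 - j
A(f, r) = -96 + 64*r (A(f, r) = 32 - 8*(r - 2)*(-8) = 32 - 8*(-2 + r)*(-8) = 32 - 8*(16 - 8*r) = 32 + (-128 + 64*r) = -96 + 64*r)
v(d, u) = 10 (v(d, u) = 3 - 1*(-7) = 3 + 7 = 10)
(v(558, -428) + A(-1*195, -130)) - 140284 = (10 + (-96 + 64*(-130))) - 140284 = (10 + (-96 - 8320)) - 140284 = (10 - 8416) - 140284 = -8406 - 140284 = -148690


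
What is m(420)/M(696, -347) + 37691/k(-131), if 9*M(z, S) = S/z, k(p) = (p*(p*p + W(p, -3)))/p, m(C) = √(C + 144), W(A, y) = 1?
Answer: 37691/17162 - 12528*√141/347 ≈ -426.51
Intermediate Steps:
m(C) = √(144 + C)
k(p) = 1 + p² (k(p) = (p*(p*p + 1))/p = (p*(p² + 1))/p = (p*(1 + p²))/p = 1 + p²)
M(z, S) = S/(9*z) (M(z, S) = (S/z)/9 = S/(9*z))
m(420)/M(696, -347) + 37691/k(-131) = √(144 + 420)/(((⅑)*(-347)/696)) + 37691/(1 + (-131)²) = √564/(((⅑)*(-347)*(1/696))) + 37691/(1 + 17161) = (2*√141)/(-347/6264) + 37691/17162 = (2*√141)*(-6264/347) + 37691*(1/17162) = -12528*√141/347 + 37691/17162 = 37691/17162 - 12528*√141/347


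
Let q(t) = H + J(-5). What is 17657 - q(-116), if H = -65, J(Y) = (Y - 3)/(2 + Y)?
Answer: 53158/3 ≈ 17719.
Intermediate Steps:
J(Y) = (-3 + Y)/(2 + Y)
q(t) = -187/3 (q(t) = -65 + (-3 - 5)/(2 - 5) = -65 - 8/(-3) = -65 - ⅓*(-8) = -65 + 8/3 = -187/3)
17657 - q(-116) = 17657 - 1*(-187/3) = 17657 + 187/3 = 53158/3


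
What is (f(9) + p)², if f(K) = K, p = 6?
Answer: 225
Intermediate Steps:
(f(9) + p)² = (9 + 6)² = 15² = 225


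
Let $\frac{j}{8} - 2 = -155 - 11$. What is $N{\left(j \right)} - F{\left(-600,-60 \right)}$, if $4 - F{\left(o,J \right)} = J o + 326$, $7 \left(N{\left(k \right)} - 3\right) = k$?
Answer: $\frac{252963}{7} \approx 36138.0$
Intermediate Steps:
$j = -1312$ ($j = 16 + 8 \left(-155 - 11\right) = 16 + 8 \left(-166\right) = 16 - 1328 = -1312$)
$N{\left(k \right)} = 3 + \frac{k}{7}$
$F{\left(o,J \right)} = -322 - J o$ ($F{\left(o,J \right)} = 4 - \left(J o + 326\right) = 4 - \left(326 + J o\right) = -322 - J o$)
$N{\left(j \right)} - F{\left(-600,-60 \right)} = \left(3 + \frac{1}{7} \left(-1312\right)\right) - \left(-322 - \left(-60\right) \left(-600\right)\right) = \left(3 - \frac{1312}{7}\right) - \left(-322 - 36000\right) = - \frac{1291}{7} - -36322 = - \frac{1291}{7} + 36322 = \frac{252963}{7}$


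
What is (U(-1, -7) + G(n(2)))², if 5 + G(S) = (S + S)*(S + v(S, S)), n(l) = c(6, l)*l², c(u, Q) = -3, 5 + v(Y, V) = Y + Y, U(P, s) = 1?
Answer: 960400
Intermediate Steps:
v(Y, V) = -5 + 2*Y (v(Y, V) = -5 + (Y + Y) = -5 + 2*Y)
n(l) = -3*l²
G(S) = -5 + 2*S*(-5 + 3*S) (G(S) = -5 + (S + S)*(S + (-5 + 2*S)) = -5 + (2*S)*(-5 + 3*S) = -5 + 2*S*(-5 + 3*S))
(U(-1, -7) + G(n(2)))² = (1 + (-5 - (-30)*2² + 6*(-3*2²)²))² = (1 + (-5 - (-30)*4 + 6*(-3*4)²))² = (1 + (-5 - 10*(-12) + 6*(-12)²))² = (1 + (-5 + 120 + 6*144))² = (1 + (-5 + 120 + 864))² = (1 + 979)² = 980² = 960400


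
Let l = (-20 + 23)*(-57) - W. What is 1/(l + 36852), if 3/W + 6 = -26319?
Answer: 8775/321875776 ≈ 2.7262e-5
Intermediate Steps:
W = -1/8775 (W = 3/(-6 - 26319) = 3/(-26325) = 3*(-1/26325) = -1/8775 ≈ -0.00011396)
l = -1500524/8775 (l = (-20 + 23)*(-57) - 1*(-1/8775) = 3*(-57) + 1/8775 = -171 + 1/8775 = -1500524/8775 ≈ -171.00)
1/(l + 36852) = 1/(-1500524/8775 + 36852) = 1/(321875776/8775) = 8775/321875776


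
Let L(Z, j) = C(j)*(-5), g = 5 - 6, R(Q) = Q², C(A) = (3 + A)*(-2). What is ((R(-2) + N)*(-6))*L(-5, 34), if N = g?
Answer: -6660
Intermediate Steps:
C(A) = -6 - 2*A
g = -1
L(Z, j) = 30 + 10*j (L(Z, j) = (-6 - 2*j)*(-5) = 30 + 10*j)
N = -1
((R(-2) + N)*(-6))*L(-5, 34) = (((-2)² - 1)*(-6))*(30 + 10*34) = ((4 - 1)*(-6))*(30 + 340) = (3*(-6))*370 = -18*370 = -6660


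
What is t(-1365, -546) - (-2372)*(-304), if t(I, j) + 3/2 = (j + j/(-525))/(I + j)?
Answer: -5300005729/7350 ≈ -7.2109e+5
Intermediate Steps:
t(I, j) = -3/2 + 524*j/(525*(I + j)) (t(I, j) = -3/2 + (j + j/(-525))/(I + j) = -3/2 + (j + j*(-1/525))/(I + j) = -3/2 + (j - j/525)/(I + j) = -3/2 + (524*j/525)/(I + j) = -3/2 + 524*j/(525*(I + j)))
t(-1365, -546) - (-2372)*(-304) = (-1575*(-1365) - 527*(-546))/(1050*(-1365 - 546)) - (-2372)*(-304) = (1/1050)*(2149875 + 287742)/(-1911) - 1*721088 = (1/1050)*(-1/1911)*2437617 - 721088 = -8929/7350 - 721088 = -5300005729/7350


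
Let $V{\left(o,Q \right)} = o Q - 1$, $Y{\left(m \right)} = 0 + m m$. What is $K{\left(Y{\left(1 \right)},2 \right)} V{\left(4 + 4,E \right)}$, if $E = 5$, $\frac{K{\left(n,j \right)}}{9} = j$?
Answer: $702$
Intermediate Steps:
$Y{\left(m \right)} = m^{2}$ ($Y{\left(m \right)} = 0 + m^{2} = m^{2}$)
$K{\left(n,j \right)} = 9 j$
$V{\left(o,Q \right)} = -1 + Q o$ ($V{\left(o,Q \right)} = Q o - 1 = -1 + Q o$)
$K{\left(Y{\left(1 \right)},2 \right)} V{\left(4 + 4,E \right)} = 9 \cdot 2 \left(-1 + 5 \left(4 + 4\right)\right) = 18 \left(-1 + 5 \cdot 8\right) = 18 \left(-1 + 40\right) = 18 \cdot 39 = 702$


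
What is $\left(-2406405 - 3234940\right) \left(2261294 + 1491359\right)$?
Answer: $-21170010238285$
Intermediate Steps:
$\left(-2406405 - 3234940\right) \left(2261294 + 1491359\right) = \left(-5641345\right) 3752653 = -21170010238285$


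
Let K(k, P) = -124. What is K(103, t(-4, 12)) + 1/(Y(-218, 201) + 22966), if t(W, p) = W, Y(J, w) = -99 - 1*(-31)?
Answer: -2839351/22898 ≈ -124.00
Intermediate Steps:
Y(J, w) = -68 (Y(J, w) = -99 + 31 = -68)
K(103, t(-4, 12)) + 1/(Y(-218, 201) + 22966) = -124 + 1/(-68 + 22966) = -124 + 1/22898 = -2839351/22898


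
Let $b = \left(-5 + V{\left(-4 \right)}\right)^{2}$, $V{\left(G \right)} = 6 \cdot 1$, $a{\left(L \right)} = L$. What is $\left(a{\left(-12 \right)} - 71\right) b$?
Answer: $-83$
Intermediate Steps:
$V{\left(G \right)} = 6$
$b = 1$ ($b = \left(-5 + 6\right)^{2} = 1^{2} = 1$)
$\left(a{\left(-12 \right)} - 71\right) b = \left(-12 - 71\right) 1 = \left(-83\right) 1 = -83$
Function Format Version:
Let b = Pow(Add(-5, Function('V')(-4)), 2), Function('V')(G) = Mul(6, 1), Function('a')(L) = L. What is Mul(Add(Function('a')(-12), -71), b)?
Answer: -83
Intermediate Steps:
Function('V')(G) = 6
b = 1 (b = Pow(Add(-5, 6), 2) = Pow(1, 2) = 1)
Mul(Add(Function('a')(-12), -71), b) = Mul(Add(-12, -71), 1) = Mul(-83, 1) = -83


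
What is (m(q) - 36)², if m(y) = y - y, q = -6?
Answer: 1296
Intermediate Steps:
m(y) = 0
(m(q) - 36)² = (0 - 36)² = (-36)² = 1296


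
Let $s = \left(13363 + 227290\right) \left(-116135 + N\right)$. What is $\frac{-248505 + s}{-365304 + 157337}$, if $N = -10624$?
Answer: $\frac{30505182132}{207967} \approx 1.4668 \cdot 10^{5}$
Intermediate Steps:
$s = -30504933627$ ($s = \left(13363 + 227290\right) \left(-116135 - 10624\right) = 240653 \left(-126759\right) = -30504933627$)
$\frac{-248505 + s}{-365304 + 157337} = \frac{-248505 - 30504933627}{-365304 + 157337} = - \frac{30505182132}{-207967} = \left(-30505182132\right) \left(- \frac{1}{207967}\right) = \frac{30505182132}{207967}$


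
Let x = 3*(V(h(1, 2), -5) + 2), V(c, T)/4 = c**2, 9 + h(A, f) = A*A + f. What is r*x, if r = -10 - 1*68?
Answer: -34164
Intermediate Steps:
h(A, f) = -9 + f + A**2 (h(A, f) = -9 + (A*A + f) = -9 + (A**2 + f) = -9 + (f + A**2) = -9 + f + A**2)
r = -78 (r = -10 - 68 = -78)
V(c, T) = 4*c**2
x = 438 (x = 3*(4*(-9 + 2 + 1**2)**2 + 2) = 3*(4*(-9 + 2 + 1)**2 + 2) = 3*(4*(-6)**2 + 2) = 3*(4*36 + 2) = 3*(144 + 2) = 3*146 = 438)
r*x = -78*438 = -34164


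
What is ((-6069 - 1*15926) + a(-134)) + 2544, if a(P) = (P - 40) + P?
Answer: -19759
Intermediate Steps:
a(P) = -40 + 2*P (a(P) = (-40 + P) + P = -40 + 2*P)
((-6069 - 1*15926) + a(-134)) + 2544 = ((-6069 - 1*15926) + (-40 + 2*(-134))) + 2544 = ((-6069 - 15926) + (-40 - 268)) + 2544 = (-21995 - 308) + 2544 = -22303 + 2544 = -19759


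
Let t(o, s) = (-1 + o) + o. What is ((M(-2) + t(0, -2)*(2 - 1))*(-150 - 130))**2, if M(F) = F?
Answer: 705600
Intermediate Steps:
t(o, s) = -1 + 2*o
((M(-2) + t(0, -2)*(2 - 1))*(-150 - 130))**2 = ((-2 + (-1 + 2*0)*(2 - 1))*(-150 - 130))**2 = ((-2 + (-1 + 0)*1)*(-280))**2 = ((-2 - 1*1)*(-280))**2 = ((-2 - 1)*(-280))**2 = (-3*(-280))**2 = 840**2 = 705600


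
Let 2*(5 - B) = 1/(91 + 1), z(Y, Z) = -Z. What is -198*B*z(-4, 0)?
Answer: 0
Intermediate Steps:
B = 919/184 (B = 5 - 1/(2*(91 + 1)) = 5 - ½/92 = 5 - ½*1/92 = 5 - 1/184 = 919/184 ≈ 4.9946)
-198*B*z(-4, 0) = -90981*(-1*0)/92 = -90981*0/92 = -198*0 = 0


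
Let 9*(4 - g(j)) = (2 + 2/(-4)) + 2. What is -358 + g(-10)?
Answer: -6379/18 ≈ -354.39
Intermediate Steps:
g(j) = 65/18 (g(j) = 4 - ((2 + 2/(-4)) + 2)/9 = 4 - ((2 + 2*(-¼)) + 2)/9 = 4 - ((2 - ½) + 2)/9 = 4 - (3/2 + 2)/9 = 4 - ⅑*7/2 = 4 - 7/18 = 65/18)
-358 + g(-10) = -358 + 65/18 = -6379/18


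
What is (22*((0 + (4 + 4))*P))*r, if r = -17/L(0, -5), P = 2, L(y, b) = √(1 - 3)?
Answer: 2992*I*√2 ≈ 4231.3*I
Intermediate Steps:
L(y, b) = I*√2 (L(y, b) = √(-2) = I*√2)
r = 17*I*√2/2 (r = -17*(-I*√2/2) = -(-17)*I*√2/2 = 17*I*√2/2 ≈ 12.021*I)
(22*((0 + (4 + 4))*P))*r = (22*((0 + (4 + 4))*2))*(17*I*√2/2) = (22*((0 + 8)*2))*(17*I*√2/2) = (22*(8*2))*(17*I*√2/2) = (22*16)*(17*I*√2/2) = 352*(17*I*√2/2) = 2992*I*√2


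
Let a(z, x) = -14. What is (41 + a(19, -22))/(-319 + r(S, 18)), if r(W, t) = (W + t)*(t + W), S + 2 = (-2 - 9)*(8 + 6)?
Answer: 27/18725 ≈ 0.0014419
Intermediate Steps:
S = -156 (S = -2 + (-2 - 9)*(8 + 6) = -2 - 11*14 = -2 - 154 = -156)
r(W, t) = (W + t)² (r(W, t) = (W + t)*(W + t) = (W + t)²)
(41 + a(19, -22))/(-319 + r(S, 18)) = (41 - 14)/(-319 + (-156 + 18)²) = 27/(-319 + (-138)²) = 27/(-319 + 19044) = 27/18725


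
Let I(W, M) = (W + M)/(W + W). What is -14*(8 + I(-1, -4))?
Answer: -147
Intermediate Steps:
I(W, M) = (M + W)/(2*W) (I(W, M) = (M + W)/((2*W)) = (M + W)*(1/(2*W)) = (M + W)/(2*W))
-14*(8 + I(-1, -4)) = -14*(8 + (½)*(-4 - 1)/(-1)) = -14*(8 + (½)*(-1)*(-5)) = -14*(8 + 5/2) = -14*21/2 = -147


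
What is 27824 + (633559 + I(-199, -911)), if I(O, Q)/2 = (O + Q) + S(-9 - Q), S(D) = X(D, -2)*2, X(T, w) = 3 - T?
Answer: 655567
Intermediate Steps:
S(D) = 6 - 2*D (S(D) = (3 - D)*2 = 6 - 2*D)
I(O, Q) = 48 + 2*O + 6*Q (I(O, Q) = 2*((O + Q) + (6 - 2*(-9 - Q))) = 2*((O + Q) + (6 + (18 + 2*Q))) = 2*((O + Q) + (24 + 2*Q)) = 2*(24 + O + 3*Q) = 48 + 2*O + 6*Q)
27824 + (633559 + I(-199, -911)) = 27824 + (633559 + (48 + 2*(-199) + 6*(-911))) = 27824 + (633559 + (48 - 398 - 5466)) = 27824 + (633559 - 5816) = 27824 + 627743 = 655567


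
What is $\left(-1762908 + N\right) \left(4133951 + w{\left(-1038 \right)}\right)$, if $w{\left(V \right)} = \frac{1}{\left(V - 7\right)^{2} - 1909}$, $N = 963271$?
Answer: $- \frac{3603553048189020929}{1090116} \approx -3.3057 \cdot 10^{12}$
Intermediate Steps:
$w{\left(V \right)} = \frac{1}{-1909 + \left(-7 + V\right)^{2}}$ ($w{\left(V \right)} = \frac{1}{\left(-7 + V\right)^{2} - 1909} = \frac{1}{-1909 + \left(-7 + V\right)^{2}}$)
$\left(-1762908 + N\right) \left(4133951 + w{\left(-1038 \right)}\right) = \left(-1762908 + 963271\right) \left(4133951 + \frac{1}{-1909 + \left(-7 - 1038\right)^{2}}\right) = - 799637 \left(4133951 + \frac{1}{-1909 + \left(-1045\right)^{2}}\right) = - 799637 \left(4133951 + \frac{1}{-1909 + 1092025}\right) = - 799637 \left(4133951 + \frac{1}{1090116}\right) = \left(-799637\right) \frac{4506486128317}{1090116} = - \frac{3603553048189020929}{1090116}$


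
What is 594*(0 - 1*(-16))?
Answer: 9504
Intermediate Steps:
594*(0 - 1*(-16)) = 594*(0 + 16) = 594*16 = 9504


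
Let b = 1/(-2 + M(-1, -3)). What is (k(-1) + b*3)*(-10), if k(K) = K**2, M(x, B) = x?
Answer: 0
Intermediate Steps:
b = -1/3 (b = 1/(-2 - 1) = 1/(-3) = -1/3 ≈ -0.33333)
(k(-1) + b*3)*(-10) = ((-1)**2 - 1/3*3)*(-10) = (1 - 1)*(-10) = 0*(-10) = 0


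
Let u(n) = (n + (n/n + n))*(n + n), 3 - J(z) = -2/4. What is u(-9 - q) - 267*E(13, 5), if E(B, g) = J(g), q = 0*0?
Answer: -1257/2 ≈ -628.50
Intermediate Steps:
q = 0
J(z) = 7/2 (J(z) = 3 - (-2)/4 = 3 - 1*(-½) = 3 + ½ = 7/2)
E(B, g) = 7/2
u(n) = 2*n*(1 + 2*n) (u(n) = (n + (1 + n))*(2*n) = (1 + 2*n)*(2*n) = 2*n*(1 + 2*n))
u(-9 - q) - 267*E(13, 5) = 2*(-9 - 1*0)*(1 + 2*(-9 - 1*0)) - 267*7/2 = 2*(-9 + 0)*(1 + 2*(-9 + 0)) - 1869/2 = 2*(-9)*(1 + 2*(-9)) - 1869/2 = 2*(-9)*(1 - 18) - 1869/2 = 2*(-9)*(-17) - 1869/2 = 306 - 1869/2 = -1257/2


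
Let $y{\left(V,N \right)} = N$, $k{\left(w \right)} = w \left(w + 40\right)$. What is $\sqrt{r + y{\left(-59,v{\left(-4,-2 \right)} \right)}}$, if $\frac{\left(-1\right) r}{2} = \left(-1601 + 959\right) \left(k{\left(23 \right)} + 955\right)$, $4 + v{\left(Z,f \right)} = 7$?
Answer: $3 \sqrt{342971} \approx 1756.9$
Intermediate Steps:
$v{\left(Z,f \right)} = 3$ ($v{\left(Z,f \right)} = -4 + 7 = 3$)
$k{\left(w \right)} = w \left(40 + w\right)$
$r = 3086736$ ($r = - 2 \left(-1601 + 959\right) \left(23 \left(40 + 23\right) + 955\right) = - 2 \left(- 642 \left(23 \cdot 63 + 955\right)\right) = - 2 \left(- 642 \left(1449 + 955\right)\right) = - 2 \left(\left(-642\right) 2404\right) = \left(-2\right) \left(-1543368\right) = 3086736$)
$\sqrt{r + y{\left(-59,v{\left(-4,-2 \right)} \right)}} = \sqrt{3086736 + 3} = \sqrt{3086739} = 3 \sqrt{342971}$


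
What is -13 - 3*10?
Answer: -43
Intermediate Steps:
-13 - 3*10 = -13 - 30 = -43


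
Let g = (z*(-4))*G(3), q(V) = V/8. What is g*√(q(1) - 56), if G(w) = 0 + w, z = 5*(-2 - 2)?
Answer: 60*I*√894 ≈ 1794.0*I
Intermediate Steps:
z = -20 (z = 5*(-4) = -20)
q(V) = V/8 (q(V) = V*(⅛) = V/8)
G(w) = w
g = 240 (g = -20*(-4)*3 = 80*3 = 240)
g*√(q(1) - 56) = 240*√((⅛)*1 - 56) = 240*√(⅛ - 56) = 240*√(-447/8) = 240*(I*√894/4) = 60*I*√894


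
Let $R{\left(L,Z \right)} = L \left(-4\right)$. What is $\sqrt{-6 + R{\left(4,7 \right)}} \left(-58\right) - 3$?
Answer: $-3 - 58 i \sqrt{22} \approx -3.0 - 272.04 i$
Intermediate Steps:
$R{\left(L,Z \right)} = - 4 L$
$\sqrt{-6 + R{\left(4,7 \right)}} \left(-58\right) - 3 = \sqrt{-6 - 16} \left(-58\right) - 3 = \sqrt{-22} \left(-58\right) - 3 = i \sqrt{22} \left(-58\right) - 3 = - 58 i \sqrt{22} - 3 = -3 - 58 i \sqrt{22}$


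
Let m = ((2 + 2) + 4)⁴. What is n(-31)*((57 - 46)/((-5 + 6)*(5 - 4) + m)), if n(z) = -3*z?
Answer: 1023/4097 ≈ 0.24969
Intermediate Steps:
m = 4096 (m = (4 + 4)⁴ = 8⁴ = 4096)
n(-31)*((57 - 46)/((-5 + 6)*(5 - 4) + m)) = (-3*(-31))*((57 - 46)/((-5 + 6)*(5 - 4) + 4096)) = 93*(11/(1*1 + 4096)) = 93*(11/(1 + 4096)) = 93*(11/4097) = 1023/4097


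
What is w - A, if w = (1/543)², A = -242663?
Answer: 71548942888/294849 ≈ 2.4266e+5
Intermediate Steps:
w = 1/294849 (w = (1/543)² = 1/294849 ≈ 3.3916e-6)
w - A = 1/294849 - 1*(-242663) = 1/294849 + 242663 = 71548942888/294849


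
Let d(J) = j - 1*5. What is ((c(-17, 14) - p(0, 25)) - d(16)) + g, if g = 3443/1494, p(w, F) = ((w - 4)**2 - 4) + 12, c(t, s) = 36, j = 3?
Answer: 24359/1494 ≈ 16.305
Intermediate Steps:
p(w, F) = 8 + (-4 + w)**2 (p(w, F) = ((-4 + w)**2 - 4) + 12 = (-4 + (-4 + w)**2) + 12 = 8 + (-4 + w)**2)
d(J) = -2 (d(J) = 3 - 1*5 = 3 - 5 = -2)
g = 3443/1494 (g = 3443*(1/1494) = 3443/1494 ≈ 2.3046)
((c(-17, 14) - p(0, 25)) - d(16)) + g = ((36 - (8 + (-4 + 0)**2)) - 1*(-2)) + 3443/1494 = ((36 - (8 + (-4)**2)) + 2) + 3443/1494 = ((36 - (8 + 16)) + 2) + 3443/1494 = ((36 - 1*24) + 2) + 3443/1494 = ((36 - 24) + 2) + 3443/1494 = (12 + 2) + 3443/1494 = 14 + 3443/1494 = 24359/1494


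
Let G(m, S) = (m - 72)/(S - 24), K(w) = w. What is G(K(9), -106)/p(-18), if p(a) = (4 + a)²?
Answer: 9/3640 ≈ 0.0024725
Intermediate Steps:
G(m, S) = (-72 + m)/(-24 + S)
G(K(9), -106)/p(-18) = ((-72 + 9)/(-24 - 106))/((4 - 18)²) = (-63/(-130))/((-14)²) = -1/130*(-63)/196 = (63/130)*(1/196) = 9/3640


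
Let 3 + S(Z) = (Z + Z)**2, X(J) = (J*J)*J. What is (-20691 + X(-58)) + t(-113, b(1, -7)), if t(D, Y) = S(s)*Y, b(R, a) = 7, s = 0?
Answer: -215824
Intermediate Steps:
X(J) = J**3 (X(J) = J**2*J = J**3)
S(Z) = -3 + 4*Z**2 (S(Z) = -3 + (Z + Z)**2 = -3 + (2*Z)**2 = -3 + 4*Z**2)
t(D, Y) = -3*Y (t(D, Y) = (-3 + 4*0**2)*Y = (-3 + 4*0)*Y = (-3 + 0)*Y = -3*Y)
(-20691 + X(-58)) + t(-113, b(1, -7)) = (-20691 + (-58)**3) - 3*7 = (-20691 - 195112) - 21 = -215803 - 21 = -215824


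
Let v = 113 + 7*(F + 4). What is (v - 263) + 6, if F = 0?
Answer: -116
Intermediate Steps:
v = 141 (v = 113 + 7*(0 + 4) = 113 + 7*4 = 113 + 28 = 141)
(v - 263) + 6 = (141 - 263) + 6 = -122 + 6 = -116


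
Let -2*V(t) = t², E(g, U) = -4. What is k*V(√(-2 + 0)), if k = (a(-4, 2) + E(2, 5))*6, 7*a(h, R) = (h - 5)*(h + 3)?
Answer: -114/7 ≈ -16.286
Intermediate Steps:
a(h, R) = (-5 + h)*(3 + h)/7 (a(h, R) = ((h - 5)*(h + 3))/7 = ((-5 + h)*(3 + h))/7 = (-5 + h)*(3 + h)/7)
k = -114/7 (k = ((-15/7 - 2/7*(-4) + (⅐)*(-4)²) - 4)*6 = ((-15/7 + 8/7 + (⅐)*16) - 4)*6 = ((-15/7 + 8/7 + 16/7) - 4)*6 = (9/7 - 4)*6 = -19/7*6 = -114/7 ≈ -16.286)
V(t) = -t²/2
k*V(√(-2 + 0)) = -(-57)*(√(-2 + 0))²/7 = -(-57)*(√(-2))²/7 = -(-57)*(I*√2)²/7 = -(-57)*(-2)/7 = -114/7*1 = -114/7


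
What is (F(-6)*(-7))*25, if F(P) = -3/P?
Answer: -175/2 ≈ -87.500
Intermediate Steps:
(F(-6)*(-7))*25 = (-3/(-6)*(-7))*25 = (-3*(-⅙)*(-7))*25 = ((½)*(-7))*25 = -7/2*25 = -175/2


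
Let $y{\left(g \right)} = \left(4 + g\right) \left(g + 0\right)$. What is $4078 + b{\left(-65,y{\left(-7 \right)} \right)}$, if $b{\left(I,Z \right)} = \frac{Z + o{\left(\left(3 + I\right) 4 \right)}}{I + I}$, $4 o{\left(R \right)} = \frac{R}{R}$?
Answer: $\frac{424095}{104} \approx 4077.8$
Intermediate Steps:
$o{\left(R \right)} = \frac{1}{4}$ ($o{\left(R \right)} = \frac{R \frac{1}{R}}{4} = \frac{1}{4} \cdot 1 = \frac{1}{4}$)
$y{\left(g \right)} = g \left(4 + g\right)$ ($y{\left(g \right)} = \left(4 + g\right) g = g \left(4 + g\right)$)
$b{\left(I,Z \right)} = \frac{\frac{1}{4} + Z}{2 I}$ ($b{\left(I,Z \right)} = \frac{Z + \frac{1}{4}}{I + I} = \frac{\frac{1}{4} + Z}{2 I}$)
$4078 + b{\left(-65,y{\left(-7 \right)} \right)} = 4078 + \frac{1 + 4 \left(- 7 \left(4 - 7\right)\right)}{8 \left(-65\right)} = 4078 + \frac{1}{8} \left(- \frac{1}{65}\right) \left(1 + 4 \left(\left(-7\right) \left(-3\right)\right)\right) = 4078 + \frac{1}{8} \left(- \frac{1}{65}\right) \left(1 + 4 \cdot 21\right) = 4078 + \frac{1}{8} \left(- \frac{1}{65}\right) \left(1 + 84\right) = 4078 + \frac{1}{8} \left(- \frac{1}{65}\right) 85 = 4078 - \frac{17}{104} = \frac{424095}{104}$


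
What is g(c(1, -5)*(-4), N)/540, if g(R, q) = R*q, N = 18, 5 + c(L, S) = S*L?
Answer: 4/3 ≈ 1.3333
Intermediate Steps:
c(L, S) = -5 + L*S (c(L, S) = -5 + S*L = -5 + L*S)
g(c(1, -5)*(-4), N)/540 = (((-5 + 1*(-5))*(-4))*18)/540 = (((-5 - 5)*(-4))*18)*(1/540) = (-10*(-4)*18)*(1/540) = (40*18)*(1/540) = 720*(1/540) = 4/3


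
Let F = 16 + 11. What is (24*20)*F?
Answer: 12960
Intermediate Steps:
F = 27
(24*20)*F = (24*20)*27 = 480*27 = 12960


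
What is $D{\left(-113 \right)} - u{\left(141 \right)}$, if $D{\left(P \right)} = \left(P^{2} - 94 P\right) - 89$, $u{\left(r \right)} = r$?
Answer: $23161$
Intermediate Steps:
$D{\left(P \right)} = -89 + P^{2} - 94 P$
$D{\left(-113 \right)} - u{\left(141 \right)} = \left(-89 + \left(-113\right)^{2} - -10622\right) - 141 = \left(-89 + 12769 + 10622\right) - 141 = 23302 - 141 = 23161$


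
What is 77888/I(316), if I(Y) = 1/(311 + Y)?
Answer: 48835776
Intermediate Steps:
77888/I(316) = 77888/(1/(311 + 316)) = 77888/(1/627) = 77888*627 = 48835776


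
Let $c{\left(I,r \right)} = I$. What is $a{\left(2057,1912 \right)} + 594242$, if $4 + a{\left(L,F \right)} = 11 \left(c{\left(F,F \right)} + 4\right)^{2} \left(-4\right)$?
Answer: $-160932226$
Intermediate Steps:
$a{\left(L,F \right)} = -4 - 44 \left(4 + F\right)^{2}$ ($a{\left(L,F \right)} = -4 + 11 \left(F + 4\right)^{2} \left(-4\right) = -4 + 11 \left(4 + F\right)^{2} \left(-4\right) = -4 - 44 \left(4 + F\right)^{2}$)
$a{\left(2057,1912 \right)} + 594242 = \left(-4 - 44 \left(4 + 1912\right)^{2}\right) + 594242 = \left(-4 - 44 \cdot 1916^{2}\right) + 594242 = \left(-4 - 161526464\right) + 594242 = -161526468 + 594242 = -160932226$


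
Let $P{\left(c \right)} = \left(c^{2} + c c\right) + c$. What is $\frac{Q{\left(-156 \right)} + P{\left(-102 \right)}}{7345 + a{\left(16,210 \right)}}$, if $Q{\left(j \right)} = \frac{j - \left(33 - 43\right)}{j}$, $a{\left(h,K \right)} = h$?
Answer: $\frac{1615141}{574158} \approx 2.8131$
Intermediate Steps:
$P{\left(c \right)} = c + 2 c^{2}$ ($P{\left(c \right)} = \left(c^{2} + c^{2}\right) + c = 2 c^{2} + c = c + 2 c^{2}$)
$Q{\left(j \right)} = \frac{10 + j}{j}$ ($Q{\left(j \right)} = \frac{j - \left(33 - 43\right)}{j} = \frac{j - -10}{j} = \frac{j + 10}{j} = \frac{10 + j}{j}$)
$\frac{Q{\left(-156 \right)} + P{\left(-102 \right)}}{7345 + a{\left(16,210 \right)}} = \frac{\frac{10 - 156}{-156} - 102 \left(1 + 2 \left(-102\right)\right)}{7345 + 16} = \frac{\left(- \frac{1}{156}\right) \left(-146\right) - 102 \left(1 - 204\right)}{7361} = \left(\frac{73}{78} - -20706\right) \frac{1}{7361} = \left(\frac{73}{78} + 20706\right) \frac{1}{7361} = \frac{1615141}{78} \cdot \frac{1}{7361} = \frac{1615141}{574158}$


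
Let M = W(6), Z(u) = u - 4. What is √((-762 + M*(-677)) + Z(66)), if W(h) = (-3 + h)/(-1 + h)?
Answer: I*√27655/5 ≈ 33.26*I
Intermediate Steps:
W(h) = (-3 + h)/(-1 + h)
Z(u) = -4 + u
M = ⅗ (M = (-3 + 6)/(-1 + 6) = 3/5 = (⅕)*3 = ⅗ ≈ 0.60000)
√((-762 + M*(-677)) + Z(66)) = √((-762 + (⅗)*(-677)) + (-4 + 66)) = √((-762 - 2031/5) + 62) = √(-5841/5 + 62) = √(-5531/5) = I*√27655/5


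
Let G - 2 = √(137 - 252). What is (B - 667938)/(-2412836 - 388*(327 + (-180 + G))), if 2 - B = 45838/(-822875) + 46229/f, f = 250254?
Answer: 42478651257440121277613/157125940448463964219500 - 13342019330869283731*I*√115/314251880896927928439000 ≈ 0.27035 - 0.00045529*I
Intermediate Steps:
G = 2 + I*√115 (G = 2 + √(137 - 252) = 2 + √(-115) = 2 + I*√115 ≈ 2.0 + 10.724*I)
B = 385285974977/205927760250 (B = 2 - (45838/(-822875) + 46229/250254) = 2 - (45838*(-1/822875) + 46229*(1/250254)) = 2 - (-45838/822875 + 46229/250254) = 2 - 1*26569545523/205927760250 = 2 - 26569545523/205927760250 = 385285974977/205927760250 ≈ 1.8710)
(B - 667938)/(-2412836 - 388*(327 + (-180 + G))) = (385285974977/205927760250 - 667938)/(-2412836 - 388*(327 + (-180 + (2 + I*√115)))) = -137546591039889523/(205927760250*(-2412836 - 388*(327 + (-178 + I*√115)))) = -137546591039889523/(205927760250*(-2412836 - 388*(149 + I*√115))) = -137546591039889523/(205927760250*(-2412836 + (-57812 - 388*I*√115))) = -137546591039889523/(205927760250*(-2470648 - 388*I*√115))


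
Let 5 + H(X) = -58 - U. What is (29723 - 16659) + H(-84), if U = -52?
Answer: 13053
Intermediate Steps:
H(X) = -11 (H(X) = -5 + (-58 - 1*(-52)) = -5 + (-58 + 52) = -5 - 6 = -11)
(29723 - 16659) + H(-84) = (29723 - 16659) - 11 = 13064 - 11 = 13053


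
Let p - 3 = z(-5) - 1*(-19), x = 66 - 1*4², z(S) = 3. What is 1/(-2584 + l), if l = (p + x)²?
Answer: 1/3041 ≈ 0.00032884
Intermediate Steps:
x = 50 (x = 66 - 1*16 = 66 - 16 = 50)
p = 25 (p = 3 + (3 - 1*(-19)) = 3 + (3 + 19) = 3 + 22 = 25)
l = 5625 (l = (25 + 50)² = 75² = 5625)
1/(-2584 + l) = 1/(-2584 + 5625) = 1/3041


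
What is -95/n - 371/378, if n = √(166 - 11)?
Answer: -53/54 - 19*√155/31 ≈ -8.6121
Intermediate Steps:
n = √155 ≈ 12.450
-95/n - 371/378 = -95*√155/155 - 371/378 = -19*√155/31 - 371*1/378 = -19*√155/31 - 53/54 = -53/54 - 19*√155/31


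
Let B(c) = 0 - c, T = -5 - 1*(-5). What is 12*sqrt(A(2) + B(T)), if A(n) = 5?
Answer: 12*sqrt(5) ≈ 26.833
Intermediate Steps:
T = 0 (T = -5 + 5 = 0)
B(c) = -c
12*sqrt(A(2) + B(T)) = 12*sqrt(5 - 1*0) = 12*sqrt(5 + 0) = 12*sqrt(5)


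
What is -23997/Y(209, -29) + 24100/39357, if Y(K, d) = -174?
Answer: 316214443/2282706 ≈ 138.53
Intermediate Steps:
-23997/Y(209, -29) + 24100/39357 = -23997/(-174) + 24100/39357 = -23997*(-1/174) + 24100*(1/39357) = 7999/58 + 24100/39357 = 316214443/2282706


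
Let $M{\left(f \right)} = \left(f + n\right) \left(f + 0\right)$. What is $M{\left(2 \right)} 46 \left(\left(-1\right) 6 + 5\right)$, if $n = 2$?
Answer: $-368$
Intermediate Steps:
$M{\left(f \right)} = f \left(2 + f\right)$ ($M{\left(f \right)} = \left(f + 2\right) \left(f + 0\right) = \left(2 + f\right) f = f \left(2 + f\right)$)
$M{\left(2 \right)} 46 \left(\left(-1\right) 6 + 5\right) = 2 \left(2 + 2\right) 46 \left(\left(-1\right) 6 + 5\right) = 2 \cdot 4 \cdot 46 \left(-6 + 5\right) = 8 \cdot 46 \left(-1\right) = 368 \left(-1\right) = -368$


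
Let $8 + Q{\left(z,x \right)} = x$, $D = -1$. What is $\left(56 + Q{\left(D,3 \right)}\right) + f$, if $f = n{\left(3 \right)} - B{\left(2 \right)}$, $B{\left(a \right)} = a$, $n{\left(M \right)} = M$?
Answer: $52$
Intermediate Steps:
$Q{\left(z,x \right)} = -8 + x$
$f = 1$ ($f = 3 - 2 = 1$)
$\left(56 + Q{\left(D,3 \right)}\right) + f = \left(56 + \left(-8 + 3\right)\right) + 1 = \left(56 - 5\right) + 1 = 51 + 1 = 52$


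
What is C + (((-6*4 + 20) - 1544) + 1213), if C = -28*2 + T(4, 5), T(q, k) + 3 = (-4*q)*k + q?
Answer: -470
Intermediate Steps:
T(q, k) = -3 + q - 4*k*q (T(q, k) = -3 + ((-4*q)*k + q) = -3 + (-4*k*q + q) = -3 + (q - 4*k*q) = -3 + q - 4*k*q)
C = -135 (C = -28*2 + (-3 + 4 - 4*5*4) = -56 + (-3 + 4 - 80) = -56 - 79 = -135)
C + (((-6*4 + 20) - 1544) + 1213) = -135 + (((-6*4 + 20) - 1544) + 1213) = -135 + (((-24 + 20) - 1544) + 1213) = -135 + ((-4 - 1544) + 1213) = -135 + (-1548 + 1213) = -135 - 335 = -470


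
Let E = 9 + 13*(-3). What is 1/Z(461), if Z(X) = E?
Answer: -1/30 ≈ -0.033333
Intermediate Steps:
E = -30 (E = 9 - 39 = -30)
Z(X) = -30
1/Z(461) = 1/(-30) = -1/30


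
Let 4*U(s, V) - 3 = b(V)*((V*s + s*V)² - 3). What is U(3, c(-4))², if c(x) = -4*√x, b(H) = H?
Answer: -340623927/16 + 6921*I ≈ -2.1289e+7 + 6921.0*I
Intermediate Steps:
U(s, V) = ¾ + V*(-3 + 4*V²*s²)/4 (U(s, V) = ¾ + (V*((V*s + s*V)² - 3))/4 = ¾ + (V*((V*s + V*s)² - 3))/4 = ¾ + (V*((2*V*s)² - 3))/4 = ¾ + (V*(4*V²*s² - 3))/4 = ¾ + (V*(-3 + 4*V²*s²))/4 = ¾ + V*(-3 + 4*V²*s²)/4)
U(3, c(-4))² = (¾ - (-3)*√(-4) + (-8*I)³*3²)² = (¾ - (-3)*2*I + (-8*I)³*9)² = (¾ - (-6)*I + (-8*I)³*9)² = (¾ + 6*I + (512*I)*9)² = (¾ + 6*I + 4608*I)² = (¾ + 4614*I)²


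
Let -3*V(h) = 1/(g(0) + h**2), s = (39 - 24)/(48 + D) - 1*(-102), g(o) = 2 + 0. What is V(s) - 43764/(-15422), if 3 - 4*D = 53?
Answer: 3472113693485/1223552162778 ≈ 2.8377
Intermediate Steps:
D = -25/2 (D = 3/4 - 1/4*53 = 3/4 - 53/4 = -25/2 ≈ -12.500)
g(o) = 2
s = 7272/71 (s = (39 - 24)/(48 - 25/2) - 1*(-102) = 15/(71/2) + 102 = 15*(2/71) + 102 = 30/71 + 102 = 7272/71 ≈ 102.42)
V(h) = -1/(3*(2 + h**2))
V(s) - 43764/(-15422) = -1/(6 + 3*(7272/71)**2) - 43764/(-15422) = -1/(6 + 3*(52881984/5041)) - 43764*(-1/15422) = -1/(6 + 158645952/5041) + 21882/7711 = -1/158676198/5041 + 21882/7711 = -1*5041/158676198 + 21882/7711 = -5041/158676198 + 21882/7711 = 3472113693485/1223552162778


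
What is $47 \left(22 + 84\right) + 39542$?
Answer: $44524$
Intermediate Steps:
$47 \left(22 + 84\right) + 39542 = 47 \cdot 106 + 39542 = 4982 + 39542 = 44524$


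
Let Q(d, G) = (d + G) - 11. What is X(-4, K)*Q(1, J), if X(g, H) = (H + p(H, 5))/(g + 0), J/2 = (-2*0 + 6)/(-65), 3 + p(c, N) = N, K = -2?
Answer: 0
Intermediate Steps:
p(c, N) = -3 + N
J = -12/65 (J = 2*((-2*0 + 6)/(-65)) = 2*((0 + 6)*(-1/65)) = 2*(6*(-1/65)) = 2*(-6/65) = -12/65 ≈ -0.18462)
X(g, H) = (2 + H)/g (X(g, H) = (H + (-3 + 5))/(g + 0) = (H + 2)/g = (2 + H)/g)
Q(d, G) = -11 + G + d (Q(d, G) = (G + d) - 11 = -11 + G + d)
X(-4, K)*Q(1, J) = ((2 - 2)/(-4))*(-11 - 12/65 + 1) = -¼*0*(-662/65) = 0*(-662/65) = 0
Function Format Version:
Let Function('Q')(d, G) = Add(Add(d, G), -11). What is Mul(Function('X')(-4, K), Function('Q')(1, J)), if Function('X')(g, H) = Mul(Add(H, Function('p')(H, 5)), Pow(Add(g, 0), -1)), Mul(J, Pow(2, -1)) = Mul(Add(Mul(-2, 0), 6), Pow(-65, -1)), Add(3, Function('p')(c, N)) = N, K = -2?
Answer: 0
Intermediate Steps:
Function('p')(c, N) = Add(-3, N)
J = Rational(-12, 65) (J = Mul(2, Mul(Add(Mul(-2, 0), 6), Pow(-65, -1))) = Mul(2, Mul(Add(0, 6), Rational(-1, 65))) = Mul(2, Mul(6, Rational(-1, 65))) = Mul(2, Rational(-6, 65)) = Rational(-12, 65) ≈ -0.18462)
Function('X')(g, H) = Mul(Pow(g, -1), Add(2, H)) (Function('X')(g, H) = Mul(Add(H, Add(-3, 5)), Pow(Add(g, 0), -1)) = Mul(Add(H, 2), Pow(g, -1)) = Mul(Add(2, H), Pow(g, -1)) = Mul(Pow(g, -1), Add(2, H)))
Function('Q')(d, G) = Add(-11, G, d) (Function('Q')(d, G) = Add(Add(G, d), -11) = Add(-11, G, d))
Mul(Function('X')(-4, K), Function('Q')(1, J)) = Mul(Mul(Pow(-4, -1), Add(2, -2)), Add(-11, Rational(-12, 65), 1)) = Mul(Mul(Rational(-1, 4), 0), Rational(-662, 65)) = Mul(0, Rational(-662, 65)) = 0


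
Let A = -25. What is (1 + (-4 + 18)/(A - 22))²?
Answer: 1089/2209 ≈ 0.49298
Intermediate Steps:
(1 + (-4 + 18)/(A - 22))² = (1 + (-4 + 18)/(-25 - 22))² = (1 + 14/(-47))² = (1 + 14*(-1/47))² = (1 - 14/47)² = (33/47)² = 1089/2209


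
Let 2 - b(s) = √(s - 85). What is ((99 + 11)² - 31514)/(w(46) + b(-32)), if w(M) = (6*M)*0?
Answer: -38828/121 - 58242*I*√13/121 ≈ -320.89 - 1735.5*I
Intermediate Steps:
w(M) = 0
b(s) = 2 - √(-85 + s) (b(s) = 2 - √(s - 85) = 2 - √(-85 + s))
((99 + 11)² - 31514)/(w(46) + b(-32)) = ((99 + 11)² - 31514)/(0 + (2 - √(-85 - 32))) = (110² - 31514)/(0 + (2 - √(-117))) = (12100 - 31514)/(0 + (2 - 3*I*√13)) = -19414/(0 + (2 - 3*I*√13)) = -19414/(2 - 3*I*√13)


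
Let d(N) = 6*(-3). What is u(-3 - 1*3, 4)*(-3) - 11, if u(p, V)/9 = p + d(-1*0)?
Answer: 637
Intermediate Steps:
d(N) = -18
u(p, V) = -162 + 9*p (u(p, V) = 9*(p - 18) = 9*(-18 + p) = -162 + 9*p)
u(-3 - 1*3, 4)*(-3) - 11 = (-162 + 9*(-3 - 1*3))*(-3) - 11 = (-162 + 9*(-3 - 3))*(-3) - 11 = (-162 + 9*(-6))*(-3) - 11 = (-162 - 54)*(-3) - 11 = -216*(-3) - 11 = 648 - 11 = 637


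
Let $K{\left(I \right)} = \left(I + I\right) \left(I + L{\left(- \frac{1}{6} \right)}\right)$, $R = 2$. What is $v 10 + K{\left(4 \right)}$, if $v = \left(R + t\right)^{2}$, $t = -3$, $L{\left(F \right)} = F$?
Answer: $\frac{122}{3} \approx 40.667$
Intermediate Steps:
$K{\left(I \right)} = 2 I \left(- \frac{1}{6} + I\right)$ ($K{\left(I \right)} = \left(I + I\right) \left(I - \frac{1}{6}\right) = 2 I \left(I - \frac{1}{6}\right) = 2 I \left(- \frac{1}{6} + I\right)$)
$v = 1$ ($v = \left(2 - 3\right)^{2} = \left(-1\right)^{2} = 1$)
$v 10 + K{\left(4 \right)} = 1 \cdot 10 + \frac{1}{3} \cdot 4 \left(-1 + 6 \cdot 4\right) = 10 + \frac{1}{3} \cdot 4 \left(-1 + 24\right) = 10 + \frac{1}{3} \cdot 4 \cdot 23 = 10 + \frac{92}{3} = \frac{122}{3}$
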